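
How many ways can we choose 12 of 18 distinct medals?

C(18,12) = 18!/(12! x 6!).

Final answer: \binom{18}{12} = 18564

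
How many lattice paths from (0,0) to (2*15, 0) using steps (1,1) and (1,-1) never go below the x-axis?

Total monotonic paths to (15,15): C(30,15) = 155117520.
Reflecting each bad path at its first crossing gives a bijection with paths to (14,16): C(30,16) = 145422675.
Valid Dyck paths: 155117520 - 145422675.
(Equivalently, C_{15} = C(30,15)/16 = 155117520/16.)

Final answer: C_{15} = 9694845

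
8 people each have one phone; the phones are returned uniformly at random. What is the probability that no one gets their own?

Use the recurrence D(n) = (n-1)(D(n-1) + D(n-2)) with D(0)=1, D(1)=0.
Building up: D(2)=1, D(3)=2, D(4)=9, D(5)=44, D(6)=265, D(7)=1854, D(8)=14833.
Total arrangements: 8! = 40320.
Probability = D(8)/8! = 2119/5760.

Final answer: D(8)/8! = 14833/40320 = 0.367882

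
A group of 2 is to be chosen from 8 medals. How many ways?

C(8,2) = 8!/(2! x (8-2)!).

Final answer: C(8,2) = 28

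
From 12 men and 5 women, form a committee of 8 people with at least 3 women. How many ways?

Sum over valid woman counts:
C(5,3)C(12,5) = 7920
C(5,4)C(12,4) = 2475
C(5,5)C(12,3) = 220
Total: 7920 + 2475 + 220.

Final answer: 10615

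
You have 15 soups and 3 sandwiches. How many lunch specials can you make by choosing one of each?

By the multiplication principle: 15 x 3.

Final answer: 45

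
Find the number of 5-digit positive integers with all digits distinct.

First digit: 9 (not 0). Second: 9 (not first). Third: 8, etc.
Total: 9 x 9 x 8 x 7 x 6.

Final answer: 27216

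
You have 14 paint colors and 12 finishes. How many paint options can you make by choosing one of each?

By the multiplication principle: 14 x 12.

Final answer: 168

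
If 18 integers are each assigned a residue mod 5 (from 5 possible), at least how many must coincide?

There are 5 possible values for residue mod 5. With 18 integers and 5 categories, by pigeonhole: ceiling(18/5).

Final answer: 4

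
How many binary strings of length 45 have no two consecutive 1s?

Let a(n) count valid strings. If the last bit is 0 the prefix is any valid string of length n-1; if it is 1 the string must end in 01 with a valid prefix of length n-2. So a(n) = a(n-1) + a(n-2), a(1)=2, a(2)=3.
Building up term by term: a(1)=2, a(2)=3, a(3)=5, a(4)=8, a(5)=13, a(6)=21, a(7)=34, a(8)=55, a(9)=89, a(10)=144, a(11)=233, a(12)=377, a(13)=610, a(14)=987, a(15)=1597, a(16)=2584, a(17)=4181, a(18)=6765, a(19)=10946, a(20)=17711, a(21)=28657, a(22)=46368, a(23)=75025, a(24)=121393, a(25)=196418, a(26)=317811, a(27)=514229, a(28)=832040, a(29)=1346269, a(30)=2178309, a(31)=3524578, a(32)=5702887, a(33)=9227465, a(34)=14930352, a(35)=24157817, a(36)=39088169, a(37)=63245986, a(38)=102334155, a(39)=165580141, a(40)=267914296, a(41)=433494437, a(42)=701408733, a(43)=1134903170, a(44)=1836311903, a(45)=2971215073.

Final answer: 2971215073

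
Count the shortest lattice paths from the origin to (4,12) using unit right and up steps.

Each path has 4 right steps and 12 up steps in some order (16 steps total).
Choose which 12 of the 16 steps are up: C(16,12).

Final answer: C(16,12) = 1820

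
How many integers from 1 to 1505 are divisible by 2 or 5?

Multiples of 2: 752. Multiples of 5: 301. Of both (lcm=10): 150.
By inclusion-exclusion: 752 + 301 - 150.

Final answer: 903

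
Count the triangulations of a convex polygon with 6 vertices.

This is a standard Catalan-number count: the answer is C_n. Here n = 6 - 2 = 4.
C_n = C(2n,n)/(n+1), so C_{4} = C(8,4)/5 = 70/5.

Final answer: C_{4} = 14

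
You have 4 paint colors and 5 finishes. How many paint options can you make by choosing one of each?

By the multiplication principle: 4 x 5.

Final answer: 20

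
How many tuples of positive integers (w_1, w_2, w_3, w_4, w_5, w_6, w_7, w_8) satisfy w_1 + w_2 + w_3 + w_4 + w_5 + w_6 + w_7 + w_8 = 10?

Substitute w'_i = w_i - 1 (so w'_i >= 0). Then sum w'_i = 10 - 8 = 2.
Stars and bars: C(2+8-1, 8-1) = C(9,7).

Final answer: C(9,7) = 36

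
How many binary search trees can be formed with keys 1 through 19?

This is counted by the nth Catalan number C_n. Here n = 19.
C_n = C(2n,n)/(n+1), so C_{19} = C(38,19)/20 = 35345263800/20.

Final answer: C_{19} = 1767263190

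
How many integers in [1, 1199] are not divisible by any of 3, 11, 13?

|div by 3|=399, |div by 11|=109, |div by 13|=92.
|div by 3&11|=36, |div by 3&13|=30, |div by 11&13|=8, |div by all|=2.
By inclusion-exclusion, divisible by at least one: 399+109+92-36-30-8+2 = 528.
Not divisible by any: 1199 - 528.

Final answer: 671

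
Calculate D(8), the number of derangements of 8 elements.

Use the recurrence D(n) = (n-1)(D(n-1) + D(n-2)) with D(0)=1, D(1)=0.
Building up: D(2)=1, D(3)=2, D(4)=9, D(5)=44, D(6)=265, D(7)=1854.
D(8) = 7 x (D(7) + D(6)) = 7 x (1854 + 265).

Final answer: D(8) = 14833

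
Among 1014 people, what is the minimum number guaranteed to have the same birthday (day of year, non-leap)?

There are 365 possible values for birthday (day of year, non-leap). With 1014 people and 365 categories, by pigeonhole: ceiling(1014/365).

Final answer: 3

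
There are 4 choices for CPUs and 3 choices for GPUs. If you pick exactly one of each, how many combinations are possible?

By the multiplication principle: 4 x 3.

Final answer: 12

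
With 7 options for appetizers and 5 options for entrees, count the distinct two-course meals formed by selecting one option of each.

By the multiplication principle: 7 x 5.

Final answer: 35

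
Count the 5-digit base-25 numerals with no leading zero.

In base 25, the leading digit has 24 choices (1..24); each of the remaining 4 digits has 25 choices.
Total: 24 x 25^4.

Final answer: 9375000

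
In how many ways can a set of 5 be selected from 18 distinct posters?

C(18,5) = 18!/(5! x (18-5)!).

Final answer: C(18,5) = 8568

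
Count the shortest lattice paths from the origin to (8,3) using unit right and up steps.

Each path has 8 right steps and 3 up steps in some order (11 steps total).
Choose which 3 of the 11 steps are up: C(11,3).

Final answer: C(11,3) = 165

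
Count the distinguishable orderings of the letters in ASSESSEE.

Letters (A:1, E:3, S:4). Total letters: 8.
Permutations = 8!/(4! x 3!).

Final answer: 280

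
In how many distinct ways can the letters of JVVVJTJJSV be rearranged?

Letters (J:4, S:1, T:1, V:4). Total letters: 10.
Permutations = 10!/(4! x 4!).

Final answer: 6300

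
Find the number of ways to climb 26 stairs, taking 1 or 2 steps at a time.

Let f(n) be the number of climbs. Removing the last move (1 or 2 steps) gives f(n) = f(n-1) + f(n-2); base cases f(1)=1, f(2)=2.
Building up term by term: f(1)=1, f(2)=2, f(3)=3, f(4)=5, f(5)=8, f(6)=13, f(7)=21, f(8)=34, f(9)=55, f(10)=89, f(11)=144, f(12)=233, f(13)=377, f(14)=610, f(15)=987, f(16)=1597, f(17)=2584, f(18)=4181, f(19)=6765, f(20)=10946, f(21)=17711, f(22)=28657, f(23)=46368, f(24)=75025, f(25)=121393, f(26)=196418.

Final answer: 196418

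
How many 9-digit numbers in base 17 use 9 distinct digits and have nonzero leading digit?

The leading digit has 16 choices (anything but zero); the next has 16 (anything but the first), then 15, and so on, one fewer each time.
Total: 16 x 16 x 15 x 14 x 13 x 12 x 11 x 10 x 9.

Final answer: 8302694400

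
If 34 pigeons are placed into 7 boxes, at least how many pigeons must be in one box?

By the pigeonhole principle: ceiling(34/7).

Final answer: 5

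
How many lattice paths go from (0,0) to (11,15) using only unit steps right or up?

Each path has 11 right steps and 15 up steps in some order (26 steps total).
Choose which 15 of the 26 steps are up: C(26,15).

Final answer: C(26,15) = 7726160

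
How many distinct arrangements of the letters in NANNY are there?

Letters (A:1, N:3, Y:1). Total letters: 5.
Permutations = 5!/(3!).

Final answer: 20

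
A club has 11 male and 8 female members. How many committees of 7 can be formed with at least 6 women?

Sum over valid woman counts:
C(8,6)C(11,1) = 308
C(8,7)C(11,0) = 8
Total: 308 + 8.

Final answer: 316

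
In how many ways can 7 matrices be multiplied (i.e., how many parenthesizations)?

The structures are counted by the Catalan number C_n. Here n = 7 - 1 = 6.
Using C_0 = 1 and C_(k+1) = C_k x 2(2k+1)/(k+2), build up term by term: C_1=1, C_2=2, C_3=5, C_4=14, C_5=42, C_6=132.

Final answer: C_{6} = 132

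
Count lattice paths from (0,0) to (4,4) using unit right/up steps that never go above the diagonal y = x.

Total monotonic paths to (4,4): C(8,4) = 70.
Reflecting each bad path at its first crossing gives a bijection with paths to (3,5): C(8,5) = 56.
Valid Dyck paths: 70 - 56.
(This is the Catalan number C_{4}.)

Final answer: C_{4} = 14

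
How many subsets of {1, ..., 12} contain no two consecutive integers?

Let a(n) count such subsets of {1, ..., n}. Either n is excluded (a(n-1) ways) or n is included, forcing n-1 out (a(n-2) ways), so a(n) = a(n-1) + a(n-2) with a(1)=2, a(2)=3.
Building up term by term: a(1)=2, a(2)=3, a(3)=5, a(4)=8, a(5)=13, a(6)=21, a(7)=34, a(8)=55, a(9)=89, a(10)=144, a(11)=233, a(12)=377.

Final answer: 377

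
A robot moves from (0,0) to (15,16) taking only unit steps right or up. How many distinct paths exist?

Each path has 15 right steps and 16 up steps in some order (31 steps total).
Choose which 16 of the 31 steps are up: C(31,16).

Final answer: C(31,16) = 300540195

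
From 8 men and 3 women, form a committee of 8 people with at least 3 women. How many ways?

Sum over valid woman counts:
C(3,3)C(8,5).

Final answer: 56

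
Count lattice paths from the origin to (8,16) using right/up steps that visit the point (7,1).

Paths (0,0)->(7,1): C(8,1) = 8.
Paths (7,1)->(8,16): C(16,15) = 16.
By multiplication principle: 8 x 16.

Final answer: 128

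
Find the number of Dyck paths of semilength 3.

Total monotonic paths to (3,3): C(6,3) = 20.
Paths that cross above y=x (reflection bijection): C(6,4) = 15.
Valid Dyck paths: 20 - 15.
(These counts are the Catalan numbers.)

Final answer: C_{3} = 5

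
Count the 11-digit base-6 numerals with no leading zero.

In base 6, the leading digit has 5 choices (1..5); each of the remaining 10 digits has 6 choices.
Total: 5 x 6^10.

Final answer: 302330880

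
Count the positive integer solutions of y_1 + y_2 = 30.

Substitute y'_i = y_i - 1 (so y'_i >= 0). Then sum y'_i = 30 - 2 = 28.
Stars and bars: C(28+2-1, 2-1) = C(29,1).

Final answer: C(29,1) = 29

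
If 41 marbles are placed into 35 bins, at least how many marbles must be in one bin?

By the pigeonhole principle: ceiling(41/35).

Final answer: 2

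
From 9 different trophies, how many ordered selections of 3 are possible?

P(9,3) = 9!/(9-3)! = 9!/6!.

Final answer: P(9,3) = 504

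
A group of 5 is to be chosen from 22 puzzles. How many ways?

C(22,5) = 22!/(5! x (22-5)!).

Final answer: C(22,5) = 26334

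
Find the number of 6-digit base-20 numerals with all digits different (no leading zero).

First digit: 19 (nonzero). Second: 19 (not first). Third: 18, etc.
Total: 19 x 19 x 18 x 17 x 16 x 15.

Final answer: 26511840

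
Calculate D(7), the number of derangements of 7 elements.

Use the recurrence D(n) = (n-1)(D(n-1) + D(n-2)) with D(0)=1, D(1)=0.
Building up: D(2)=1, D(3)=2, D(4)=9, D(5)=44, D(6)=265.
D(7) = 6 x (D(6) + D(5)) = 6 x (265 + 44).

Final answer: D(7) = 1854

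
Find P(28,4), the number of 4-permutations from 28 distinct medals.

P(28,4) = 28!/(28-4)! = 28!/24!.

Final answer: P(28,4) = 491400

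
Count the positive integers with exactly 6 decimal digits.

First digit: 9 choices (1-9). Each of the remaining 5 digits: 10 choices.
Total: 9 x 10^5.

Final answer: 900000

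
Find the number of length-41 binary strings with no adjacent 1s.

Classify by the final bit: ...0 gives a(n-1) strings, ...01 gives a(n-2) strings. Thus a(n) = a(n-1) + a(n-2) with a(1)=2, a(2)=3.
Iterating the recurrence: a(1)=2, a(2)=3, a(3)=5, a(4)=8, a(5)=13, a(6)=21, a(7)=34, a(8)=55, a(9)=89, a(10)=144, a(11)=233, a(12)=377, a(13)=610, a(14)=987, a(15)=1597, a(16)=2584, a(17)=4181, a(18)=6765, a(19)=10946, a(20)=17711, a(21)=28657, a(22)=46368, a(23)=75025, a(24)=121393, a(25)=196418, a(26)=317811, a(27)=514229, a(28)=832040, a(29)=1346269, a(30)=2178309, a(31)=3524578, a(32)=5702887, a(33)=9227465, a(34)=14930352, a(35)=24157817, a(36)=39088169, a(37)=63245986, a(38)=102334155, a(39)=165580141, a(40)=267914296, a(41)=433494437.

Final answer: 433494437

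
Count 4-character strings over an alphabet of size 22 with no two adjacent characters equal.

First character: 22 choices. Each subsequent: 21 choices (must differ from the previous one).
Total: 22 x 21^3.

Final answer: 22 x 21^{3} = 203742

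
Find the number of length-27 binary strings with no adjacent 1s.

A valid string ends in 0 (append to any length-(n-1) valid string) or in 01 (append to any length-(n-2) valid string), so a(n) = a(n-1) + a(n-2) with a(1)=2, a(2)=3.
Computing successive values: a(1)=2, a(2)=3, a(3)=5, a(4)=8, a(5)=13, a(6)=21, a(7)=34, a(8)=55, a(9)=89, a(10)=144, a(11)=233, a(12)=377, a(13)=610, a(14)=987, a(15)=1597, a(16)=2584, a(17)=4181, a(18)=6765, a(19)=10946, a(20)=17711, a(21)=28657, a(22)=46368, a(23)=75025, a(24)=121393, a(25)=196418, a(26)=317811, a(27)=514229.

Final answer: 514229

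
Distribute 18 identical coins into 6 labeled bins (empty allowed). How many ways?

Stars and bars: C(n+k-1, k-1) = C(23,5).

Final answer: C(23,5) = 33649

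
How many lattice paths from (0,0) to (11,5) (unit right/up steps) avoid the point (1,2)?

Total paths to (11,5): C(16,5) = 4368.
Paths through (1,2): C(3,2) x C(13,3) = 858.
Avoiding (1,2): 4368 - 858.

Final answer: 3510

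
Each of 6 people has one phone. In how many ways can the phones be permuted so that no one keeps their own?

Derangements satisfy D(n) = (n-1)(D(n-1) + D(n-2)), starting from D(0)=1, D(1)=0.
D(2) = 1 x (0 + 1) = 1
D(3) = 2 x (1 + 0) = 2
D(4) = 3 x (2 + 1) = 9
D(5) = 4 x (9 + 2) = 44
D(6) = 5 x (D(5) + D(4)) = 5 x (44 + 9)

Final answer: D(6) = 265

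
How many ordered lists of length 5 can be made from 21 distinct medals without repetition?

P(21,5) = 21!/(21-5)! = 21!/16!.

Final answer: P(21,5) = 2441880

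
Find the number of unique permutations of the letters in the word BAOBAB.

Letters (A:2, B:3, O:1). Total letters: 6.
Permutations = 6!/(3! x 2!).

Final answer: 60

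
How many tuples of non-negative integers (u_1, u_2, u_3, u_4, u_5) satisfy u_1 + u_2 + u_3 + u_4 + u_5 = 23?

Stars and bars with 23 stars and 4 bars:
C(23+5-1, 5-1) = C(27,4).

Final answer: C(27,4) = 17550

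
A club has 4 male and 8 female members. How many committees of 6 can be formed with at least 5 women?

Sum over valid woman counts:
C(8,5)C(4,1) = 224
C(8,6)C(4,0) = 28
Total: 224 + 28.

Final answer: 252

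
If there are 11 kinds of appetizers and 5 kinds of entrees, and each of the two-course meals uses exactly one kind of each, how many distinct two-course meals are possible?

By the multiplication principle: 11 x 5.

Final answer: 55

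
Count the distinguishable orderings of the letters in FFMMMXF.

Letters (F:3, M:3, X:1). Total letters: 7.
Permutations = 7!/(3! x 3!).

Final answer: 140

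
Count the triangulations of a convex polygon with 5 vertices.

This is a standard Catalan-number count: the answer is C_n. Here n = 5 - 2 = 3.
C_n = C(2n,n)/(n+1), so C_{3} = C(6,3)/4 = 20/4.

Final answer: C_{3} = 5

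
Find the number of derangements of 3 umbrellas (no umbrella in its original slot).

Use the recurrence D(n) = (n-1)(D(n-1) + D(n-2)) with D(0)=1, D(1)=0.
D(2) = 1 x (0 + 1) = 1
D(3) = 2 x (D(2) + D(1)) = 2 x (1 + 0)

Final answer: D(3) = 2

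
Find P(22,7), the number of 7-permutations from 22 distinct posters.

P(22,7) = 22!/(22-7)! = 22!/15!.

Final answer: P(22,7) = 859541760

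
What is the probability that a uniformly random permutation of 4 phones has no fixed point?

Derangements satisfy D(n) = (n-1)(D(n-1) + D(n-2)), starting from D(0)=1, D(1)=0.
Building up: D(2)=1, D(3)=2, D(4)=9.
Total arrangements: 4! = 24.
Probability = D(4)/4! = 3/8.

Final answer: D(4)/4! = 9/24 = 0.375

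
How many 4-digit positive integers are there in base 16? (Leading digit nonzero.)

In base 16, the leading digit has 15 choices (1..15); each of the remaining 3 digits has 16 choices.
Total: 15 x 16^3.

Final answer: 61440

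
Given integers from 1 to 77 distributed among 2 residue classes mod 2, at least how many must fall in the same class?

By pigeonhole with 77 objects and 2 categories: ceiling(77/2).

Final answer: 39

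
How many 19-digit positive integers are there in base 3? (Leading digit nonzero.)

In base 3, the leading digit has 2 choices (1..2); each of the remaining 18 digits has 3 choices.
Total: 2 x 3^18.

Final answer: 774840978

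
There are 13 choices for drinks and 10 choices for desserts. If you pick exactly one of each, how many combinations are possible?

By the multiplication principle: 13 x 10.

Final answer: 130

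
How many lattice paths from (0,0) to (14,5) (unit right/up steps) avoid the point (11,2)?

Total paths to (14,5): C(19,5) = 11628.
Paths through (11,2): C(13,2) x C(6,3) = 1560.
Avoiding (11,2): 11628 - 1560.

Final answer: 10068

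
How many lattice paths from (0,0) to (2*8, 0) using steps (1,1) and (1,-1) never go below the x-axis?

Total monotonic paths to (8,8): C(16,8) = 12870.
Reflecting each bad path at its first crossing gives a bijection with paths to (7,9): C(16,9) = 11440.
Valid Dyck paths: 12870 - 11440.
(Check: C(16,8) - C(16,9) = C(16,8)/9, the Catalan number C_{8}.)

Final answer: C_{8} = 1430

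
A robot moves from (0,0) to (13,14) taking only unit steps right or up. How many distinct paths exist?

Each path has 13 right steps and 14 up steps in some order (27 steps total).
Choose which 14 of the 27 steps are up: C(27,14).

Final answer: C(27,14) = 20058300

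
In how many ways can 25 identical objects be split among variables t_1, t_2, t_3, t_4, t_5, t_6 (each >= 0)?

Stars and bars with 25 stars and 5 bars:
C(25+6-1, 6-1) = C(30,5).

Final answer: C(30,5) = 142506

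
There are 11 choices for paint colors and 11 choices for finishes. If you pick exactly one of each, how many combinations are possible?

By the multiplication principle: 11 x 11.

Final answer: 121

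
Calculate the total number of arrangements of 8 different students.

The number of ways to arrange 8 distinct objects is 8!.

Final answer: 8! = 40320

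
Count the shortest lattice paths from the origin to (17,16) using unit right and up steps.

Each path has 17 right steps and 16 up steps in some order (33 steps total).
Choose which 16 of the 33 steps are up: C(33,16).

Final answer: C(33,16) = 1166803110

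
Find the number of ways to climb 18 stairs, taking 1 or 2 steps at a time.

Let f(n) count the ways. The last step is size 1 or 2, so f(n) = f(n-1) + f(n-2) with f(1)=1, f(2)=2.
Computing successive values: f(1)=1, f(2)=2, f(3)=3, f(4)=5, f(5)=8, f(6)=13, f(7)=21, f(8)=34, f(9)=55, f(10)=89, f(11)=144, f(12)=233, f(13)=377, f(14)=610, f(15)=987, f(16)=1597, f(17)=2584, f(18)=4181.

Final answer: 4181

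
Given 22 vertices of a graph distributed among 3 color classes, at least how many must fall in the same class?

By pigeonhole with 22 objects and 3 categories: ceiling(22/3).

Final answer: 8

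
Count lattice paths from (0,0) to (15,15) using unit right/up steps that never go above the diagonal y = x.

Total monotonic paths to (15,15): C(30,15) = 155117520.
By the reflection principle, paths that go above the diagonal number C(30,16) = 145422675.
Valid Dyck paths: 155117520 - 145422675.
(Check: C(30,15) - C(30,16) = C(30,15)/16, the Catalan number C_{15}.)

Final answer: C_{15} = 9694845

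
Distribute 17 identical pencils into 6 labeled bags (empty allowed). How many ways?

Stars and bars: C(n+k-1, k-1) = C(22,5).

Final answer: C(22,5) = 26334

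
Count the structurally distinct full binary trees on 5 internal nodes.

This is counted by the nth Catalan number C_n. Here n = 5.
C_n = C(2n,n) - C(2n,n+1), so C_{5} = C(10,5) - C(10,6) = 252 - 210.

Final answer: C_{5} = 42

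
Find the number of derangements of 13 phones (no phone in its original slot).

D(n) = (n-1)(D(n-1) + D(n-2)), D(0)=1, D(1)=0.
D(2) = 1 x (0 + 1) = 1
D(3) = 2 x (1 + 0) = 2
D(4) = 3 x (2 + 1) = 9
D(5) = 4 x (9 + 2) = 44
D(6) = 5 x (44 + 9) = 265
D(7) = 6 x (265 + 44) = 1854
D(8) = 7 x (1854 + 265) = 14833
D(9) = 8 x (14833 + 1854) = 133496
D(10) = 9 x (133496 + 14833) = 1334961
D(11) = 10 x (1334961 + 133496) = 14684570
D(12) = 11 x (14684570 + 1334961) = 176214841
D(13) = 12 x (D(12) + D(11)) = 12 x (176214841 + 14684570)

Final answer: D(13) = 2290792932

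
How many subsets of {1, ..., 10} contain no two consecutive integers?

Condition on whether n belongs to the subset: if not, any valid subset of {1, ..., n-1} works (a(n-1)); if so, n-1 is excluded and the rest is a valid subset of {1, ..., n-2} (a(n-2)). Hence a(n) = a(n-1) + a(n-2), a(1)=2, a(2)=3.
Iterating the recurrence: a(1)=2, a(2)=3, a(3)=5, a(4)=8, a(5)=13, a(6)=21, a(7)=34, a(8)=55, a(9)=89, a(10)=144.

Final answer: 144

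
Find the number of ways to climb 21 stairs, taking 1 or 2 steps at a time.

Let f(n) be the number of climbs. Removing the last move (1 or 2 steps) gives f(n) = f(n-1) + f(n-2); base cases f(1)=1, f(2)=2.
Building up term by term: f(1)=1, f(2)=2, f(3)=3, f(4)=5, f(5)=8, f(6)=13, f(7)=21, f(8)=34, f(9)=55, f(10)=89, f(11)=144, f(12)=233, f(13)=377, f(14)=610, f(15)=987, f(16)=1597, f(17)=2584, f(18)=4181, f(19)=6765, f(20)=10946, f(21)=17711.

Final answer: 17711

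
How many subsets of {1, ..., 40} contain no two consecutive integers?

Let a(n) count such subsets of {1, ..., n}. Either n is excluded (a(n-1) ways) or n is included, forcing n-1 out (a(n-2) ways), so a(n) = a(n-1) + a(n-2) with a(1)=2, a(2)=3.
Computing successive values: a(1)=2, a(2)=3, a(3)=5, a(4)=8, a(5)=13, a(6)=21, a(7)=34, a(8)=55, a(9)=89, a(10)=144, a(11)=233, a(12)=377, a(13)=610, a(14)=987, a(15)=1597, a(16)=2584, a(17)=4181, a(18)=6765, a(19)=10946, a(20)=17711, a(21)=28657, a(22)=46368, a(23)=75025, a(24)=121393, a(25)=196418, a(26)=317811, a(27)=514229, a(28)=832040, a(29)=1346269, a(30)=2178309, a(31)=3524578, a(32)=5702887, a(33)=9227465, a(34)=14930352, a(35)=24157817, a(36)=39088169, a(37)=63245986, a(38)=102334155, a(39)=165580141, a(40)=267914296.

Final answer: 267914296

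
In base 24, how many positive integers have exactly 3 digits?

In base 24, the leading digit has 23 choices (1..23); each of the remaining 2 digits has 24 choices.
Total: 23 x 24^2.

Final answer: 13248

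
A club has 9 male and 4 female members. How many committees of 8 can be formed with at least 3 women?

Sum over valid woman counts:
C(4,3)C(9,5) = 504
C(4,4)C(9,4) = 126
Total: 504 + 126.

Final answer: 630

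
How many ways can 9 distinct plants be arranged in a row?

The number of ways to arrange 9 distinct objects is 9!.

Final answer: 9! = 362880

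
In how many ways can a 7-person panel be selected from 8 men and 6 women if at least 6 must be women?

Sum over valid woman counts:
C(6,6)C(8,1).

Final answer: 8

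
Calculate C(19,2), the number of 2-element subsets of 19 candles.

C(19,2) = 19!/(2! x (19-2)!).

Final answer: C(19,2) = 171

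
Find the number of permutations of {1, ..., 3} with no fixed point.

Use the recurrence D(n) = (n-1)(D(n-1) + D(n-2)) with D(0)=1, D(1)=0.
Building up: D(2)=1.
D(3) = 2 x (D(2) + D(1)) = 2 x (1 + 0).

Final answer: D(3) = 2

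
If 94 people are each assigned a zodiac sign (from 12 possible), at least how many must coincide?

There are 12 possible values for zodiac sign. With 94 people and 12 categories, by pigeonhole: ceiling(94/12).

Final answer: 8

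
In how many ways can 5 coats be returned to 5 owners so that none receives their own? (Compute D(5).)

D(n) = (n-1)(D(n-1) + D(n-2)), D(0)=1, D(1)=0.
D(2) = 1 x (0 + 1) = 1
D(3) = 2 x (1 + 0) = 2
D(4) = 3 x (2 + 1) = 9
D(5) = 4 x (D(4) + D(3)) = 4 x (9 + 2)

Final answer: D(5) = 44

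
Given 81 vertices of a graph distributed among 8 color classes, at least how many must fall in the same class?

By pigeonhole with 81 objects and 8 categories: ceiling(81/8).

Final answer: 11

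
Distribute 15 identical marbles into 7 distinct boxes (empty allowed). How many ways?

Stars and bars: C(n+k-1, k-1) = C(21,6).

Final answer: C(21,6) = 54264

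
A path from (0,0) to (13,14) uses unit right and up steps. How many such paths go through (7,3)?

Paths (0,0)->(7,3): C(10,3) = 120.
Paths (7,3)->(13,14): C(17,11) = 12376.
By multiplication principle: 120 x 12376.

Final answer: 1485120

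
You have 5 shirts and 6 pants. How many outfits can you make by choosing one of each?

By the multiplication principle: 5 x 6.

Final answer: 30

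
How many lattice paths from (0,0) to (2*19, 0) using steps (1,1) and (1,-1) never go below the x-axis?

Total monotonic paths to (19,19): C(38,19) = 35345263800.
By the reflection principle, paths that go above the diagonal number C(38,20) = 33578000610.
Valid Dyck paths: 35345263800 - 33578000610.
(Equivalently, C_{19} = C(38,19)/20 = 35345263800/20.)

Final answer: C_{19} = 1767263190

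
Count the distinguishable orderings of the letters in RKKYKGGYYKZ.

Letters (G:2, K:4, R:1, Y:3, Z:1). Total letters: 11.
Permutations = 11!/(4! x 3! x 2!).

Final answer: 138600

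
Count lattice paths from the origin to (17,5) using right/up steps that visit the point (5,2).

Paths (0,0)->(5,2): C(7,2) = 21.
Paths (5,2)->(17,5): C(15,3) = 455.
By multiplication principle: 21 x 455.

Final answer: 9555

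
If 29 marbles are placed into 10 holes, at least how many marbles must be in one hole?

By the pigeonhole principle: ceiling(29/10).

Final answer: 3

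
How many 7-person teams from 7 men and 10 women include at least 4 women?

Sum over valid woman counts:
C(10,4)C(7,3) = 7350
C(10,5)C(7,2) = 5292
C(10,6)C(7,1) = 1470
C(10,7)C(7,0) = 120
Total: 7350 + 5292 + 1470 + 120.

Final answer: 14232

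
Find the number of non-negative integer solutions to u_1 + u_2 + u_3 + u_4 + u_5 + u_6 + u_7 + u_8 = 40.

Stars and bars with 40 stars and 7 bars:
C(40+8-1, 8-1) = C(47,7).

Final answer: C(47,7) = 62891499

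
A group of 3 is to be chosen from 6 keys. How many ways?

C(6,3) = 6!/(3! x (6-3)!).

Final answer: C(6,3) = 20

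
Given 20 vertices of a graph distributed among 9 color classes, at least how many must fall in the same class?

By pigeonhole with 20 objects and 9 categories: ceiling(20/9).

Final answer: 3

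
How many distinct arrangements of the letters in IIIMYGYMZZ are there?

Letters (G:1, I:3, M:2, Y:2, Z:2). Total letters: 10.
Permutations = 10!/(3! x 2! x 2! x 2!).

Final answer: 75600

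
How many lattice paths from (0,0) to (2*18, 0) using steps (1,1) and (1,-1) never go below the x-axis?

Total monotonic paths to (18,18): C(36,18) = 9075135300.
By the reflection principle, paths that go above the diagonal number C(36,19) = 8597496600.
Valid Dyck paths: 9075135300 - 8597496600.
(These counts are the Catalan numbers.)

Final answer: C_{18} = 477638700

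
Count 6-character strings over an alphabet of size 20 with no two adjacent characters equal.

Let g(n) count such strings. g(1) = 20, and each valid string of length n-1 extends in 19 ways (any symbol but the last), so g(n) = 19 g(n-1).
Total: g(6) = 20 x 19^5.

Final answer: 20 x 19^{5} = 49521980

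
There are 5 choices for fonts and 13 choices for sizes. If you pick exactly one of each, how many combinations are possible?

By the multiplication principle: 5 x 13.

Final answer: 65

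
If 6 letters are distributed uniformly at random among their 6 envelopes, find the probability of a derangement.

Derangements satisfy D(n) = (n-1)(D(n-1) + D(n-2)), starting from D(0)=1, D(1)=0.
Building up: D(2)=1, D(3)=2, D(4)=9, D(5)=44, D(6)=265.
Total arrangements: 6! = 720.
Probability = D(6)/6! = 53/144.

Final answer: D(6)/6! = 265/720 = 0.368056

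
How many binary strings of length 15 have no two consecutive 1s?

Let a(n) count valid strings. If the last bit is 0 the prefix is any valid string of length n-1; if it is 1 the string must end in 01 with a valid prefix of length n-2. So a(n) = a(n-1) + a(n-2), a(1)=2, a(2)=3.
Iterating the recurrence: a(1)=2, a(2)=3, a(3)=5, a(4)=8, a(5)=13, a(6)=21, a(7)=34, a(8)=55, a(9)=89, a(10)=144, a(11)=233, a(12)=377, a(13)=610, a(14)=987, a(15)=1597.

Final answer: 1597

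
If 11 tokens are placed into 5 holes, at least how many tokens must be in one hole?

By the pigeonhole principle: ceiling(11/5).

Final answer: 3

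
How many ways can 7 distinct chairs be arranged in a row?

The number of ways to arrange 7 distinct objects is 7!.

Final answer: 7! = 5040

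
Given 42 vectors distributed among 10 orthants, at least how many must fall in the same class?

By pigeonhole with 42 objects and 10 categories: ceiling(42/10).

Final answer: 5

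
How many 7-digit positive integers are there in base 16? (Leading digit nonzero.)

These are the integers in [16^6, 16^7), so the count is 16^7 - 16^6 = 15 x 16^6.

Final answer: 251658240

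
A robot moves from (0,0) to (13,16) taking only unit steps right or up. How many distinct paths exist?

Each path has 13 right steps and 16 up steps in some order (29 steps total).
Choose which 16 of the 29 steps are up: C(29,16).

Final answer: C(29,16) = 67863915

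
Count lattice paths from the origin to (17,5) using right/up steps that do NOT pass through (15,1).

Total paths to (17,5): C(22,5) = 26334.
Paths through (15,1): C(16,1) x C(6,4) = 240.
Avoiding (15,1): 26334 - 240.

Final answer: 26094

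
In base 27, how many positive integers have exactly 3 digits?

These are the integers in [27^2, 27^3), so the count is 27^3 - 27^2 = 26 x 27^2.

Final answer: 18954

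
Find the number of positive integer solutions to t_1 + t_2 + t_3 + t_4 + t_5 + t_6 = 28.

Substitute t'_i = t_i - 1 (so t'_i >= 0). Then sum t'_i = 28 - 6 = 22.
Stars and bars: C(22+6-1, 6-1) = C(27,5).

Final answer: C(27,5) = 80730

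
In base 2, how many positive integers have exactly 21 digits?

In base 2, the leading digit has 1 choices (1..1); each of the remaining 20 digits has 2 choices.
Total: 1 x 2^20.

Final answer: 1048576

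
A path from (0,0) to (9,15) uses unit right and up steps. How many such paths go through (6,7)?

Paths (0,0)->(6,7): C(13,7) = 1716.
Paths (6,7)->(9,15): C(11,8) = 165.
By multiplication principle: 1716 x 165.

Final answer: 283140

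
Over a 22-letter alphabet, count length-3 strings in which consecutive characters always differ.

Let g(n) count such strings. g(1) = 22, and each valid string of length n-1 extends in 21 ways (any symbol but the last), so g(n) = 21 g(n-1).
Total: g(3) = 22 x 21^2.

Final answer: 22 x 21^{2} = 9702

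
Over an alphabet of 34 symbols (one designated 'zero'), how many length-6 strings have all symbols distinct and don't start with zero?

The leading digit has 33 choices (anything but zero); the next has 33 (anything but the first), then 32, and so on, one fewer each time.
Total: 33 x 33 x 32 x 31 x 30 x 29.

Final answer: 939850560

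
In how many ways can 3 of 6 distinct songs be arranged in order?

P(6,3) = 6!/(6-3)! = 6!/3!.

Final answer: P(6,3) = 120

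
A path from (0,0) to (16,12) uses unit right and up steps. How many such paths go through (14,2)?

Paths (0,0)->(14,2): C(16,2) = 120.
Paths (14,2)->(16,12): C(12,10) = 66.
By multiplication principle: 120 x 66.

Final answer: 7920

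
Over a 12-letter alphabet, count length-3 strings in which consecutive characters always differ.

Let g(n) count such strings. g(1) = 12, and each valid string of length n-1 extends in 11 ways (any symbol but the last), so g(n) = 11 g(n-1).
Total: g(3) = 12 x 11^2.

Final answer: 12 x 11^{2} = 1452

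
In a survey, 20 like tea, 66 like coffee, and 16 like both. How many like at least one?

|A union B| = |A| + |B| - |A intersect B| = 20 + 66 - 16.

Final answer: 70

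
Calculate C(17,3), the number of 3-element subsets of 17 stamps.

C(17,3) = 17!/(3! x 14!).

Final answer: \binom{17}{3} = 680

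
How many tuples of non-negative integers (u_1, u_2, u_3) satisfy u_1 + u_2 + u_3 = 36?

Stars and bars with 36 stars and 2 bars:
C(36+3-1, 3-1) = C(38,2).

Final answer: C(38,2) = 703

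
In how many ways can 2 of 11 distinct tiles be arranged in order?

P(11,2) = 11!/(11-2)! = 11!/9!.

Final answer: P(11,2) = 110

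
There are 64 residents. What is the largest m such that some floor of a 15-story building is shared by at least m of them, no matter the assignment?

There are 15 possible values for floor of a 15-story building. With 64 residents and 15 categories, by pigeonhole: ceiling(64/15).

Final answer: 5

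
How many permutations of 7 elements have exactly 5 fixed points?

Choose which 5 elements are fixed: C(7,5) = 21.
Derange the remaining 2 using D(j) = (j-1)(D(j-1) + D(j-2)), D(0)=1, D(1)=0: D(2)=1.
Total: 21 x 1.

Final answer: C(7,5) D(2) = 21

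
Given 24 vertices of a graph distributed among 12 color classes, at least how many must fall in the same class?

By pigeonhole with 24 objects and 12 categories: ceiling(24/12).

Final answer: 2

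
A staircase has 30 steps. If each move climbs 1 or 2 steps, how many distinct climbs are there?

Let f(n) count the ways. The last step is size 1 or 2, so f(n) = f(n-1) + f(n-2) with f(1)=1, f(2)=2.
Building up term by term: f(1)=1, f(2)=2, f(3)=3, f(4)=5, f(5)=8, f(6)=13, f(7)=21, f(8)=34, f(9)=55, f(10)=89, f(11)=144, f(12)=233, f(13)=377, f(14)=610, f(15)=987, f(16)=1597, f(17)=2584, f(18)=4181, f(19)=6765, f(20)=10946, f(21)=17711, f(22)=28657, f(23)=46368, f(24)=75025, f(25)=121393, f(26)=196418, f(27)=317811, f(28)=514229, f(29)=832040, f(30)=1346269.

Final answer: 1346269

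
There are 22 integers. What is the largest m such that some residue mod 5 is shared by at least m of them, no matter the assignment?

There are 5 possible values for residue mod 5. With 22 integers and 5 categories, by pigeonhole: ceiling(22/5).

Final answer: 5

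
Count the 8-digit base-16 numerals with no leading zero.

In base 16, the leading digit has 15 choices (1..15); each of the remaining 7 digits has 16 choices.
Total: 15 x 16^7.

Final answer: 4026531840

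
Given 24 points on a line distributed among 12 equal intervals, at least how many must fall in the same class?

By pigeonhole with 24 objects and 12 categories: ceiling(24/12).

Final answer: 2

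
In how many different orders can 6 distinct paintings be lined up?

The number of ways to arrange 6 distinct objects is 6!.

Final answer: 6! = 720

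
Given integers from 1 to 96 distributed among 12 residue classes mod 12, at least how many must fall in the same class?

By pigeonhole with 96 objects and 12 categories: ceiling(96/12).

Final answer: 8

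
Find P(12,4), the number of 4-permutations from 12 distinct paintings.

P(12,4) = 12!/(12-4)! = 12!/8!.

Final answer: P(12,4) = 11880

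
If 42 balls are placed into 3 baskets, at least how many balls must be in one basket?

By the pigeonhole principle: ceiling(42/3).

Final answer: 14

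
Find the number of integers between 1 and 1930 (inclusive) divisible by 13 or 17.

Multiples of 13: 148. Multiples of 17: 113. Of both (lcm=221): 8.
By inclusion-exclusion: 148 + 113 - 8.

Final answer: 253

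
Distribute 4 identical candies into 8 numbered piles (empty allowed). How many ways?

Stars and bars: C(n+k-1, k-1) = C(11,7).

Final answer: C(11,7) = 330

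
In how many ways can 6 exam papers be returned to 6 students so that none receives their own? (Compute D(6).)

D(n) = (n-1)(D(n-1) + D(n-2)), D(0)=1, D(1)=0.
D(2) = 1 x (0 + 1) = 1
D(3) = 2 x (1 + 0) = 2
D(4) = 3 x (2 + 1) = 9
D(5) = 4 x (9 + 2) = 44
D(6) = 5 x (D(5) + D(4)) = 5 x (44 + 9)

Final answer: D(6) = 265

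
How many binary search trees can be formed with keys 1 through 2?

This is a standard Catalan-number count: the answer is C_n. Here n = 2.
C_n = (2n)!/(n!(n+1)!), so C_{2} = 4!/(2! x 3!) = C(4,2)/3 = 6/3.

Final answer: C_{2} = 2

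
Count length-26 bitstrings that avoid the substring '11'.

A valid string ends in 0 (append to any length-(n-1) valid string) or in 01 (append to any length-(n-2) valid string), so a(n) = a(n-1) + a(n-2) with a(1)=2, a(2)=3.
Building up term by term: a(1)=2, a(2)=3, a(3)=5, a(4)=8, a(5)=13, a(6)=21, a(7)=34, a(8)=55, a(9)=89, a(10)=144, a(11)=233, a(12)=377, a(13)=610, a(14)=987, a(15)=1597, a(16)=2584, a(17)=4181, a(18)=6765, a(19)=10946, a(20)=17711, a(21)=28657, a(22)=46368, a(23)=75025, a(24)=121393, a(25)=196418, a(26)=317811.

Final answer: 317811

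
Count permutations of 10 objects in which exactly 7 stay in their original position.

Choose which 7 elements are fixed: C(10,7) = 120.
Derange the remaining 3 using D(j) = (j-1)(D(j-1) + D(j-2)), D(0)=1, D(1)=0: D(2)=1, D(3)=2.
Total: 120 x 2.

Final answer: C(10,7) D(3) = 240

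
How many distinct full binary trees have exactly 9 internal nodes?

The structures are counted by the Catalan number C_n. Here n = 9.
Using C_0 = 1 and C_(k+1) = C_k x 2(2k+1)/(k+2), build up term by term: C_1=1, C_2=2, C_3=5, C_4=14, C_5=42, C_6=132, C_7=429, C_8=1430, C_9=4862.

Final answer: C_{9} = 4862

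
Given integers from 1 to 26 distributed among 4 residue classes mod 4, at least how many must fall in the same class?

By pigeonhole with 26 objects and 4 categories: ceiling(26/4).

Final answer: 7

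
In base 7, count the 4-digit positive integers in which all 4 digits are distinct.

First digit: 6 (nonzero). Second: 6 (not first). Third: 5, etc.
Total: 6 x 6 x 5 x 4.

Final answer: 720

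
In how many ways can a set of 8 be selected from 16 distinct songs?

C(16,8) = 16!/(8! x (16-8)!).

Final answer: C(16,8) = 12870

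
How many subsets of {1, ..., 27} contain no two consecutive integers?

Let a(n) count such subsets of {1, ..., n}. Either n is excluded (a(n-1) ways) or n is included, forcing n-1 out (a(n-2) ways), so a(n) = a(n-1) + a(n-2) with a(1)=2, a(2)=3.
Iterating the recurrence: a(1)=2, a(2)=3, a(3)=5, a(4)=8, a(5)=13, a(6)=21, a(7)=34, a(8)=55, a(9)=89, a(10)=144, a(11)=233, a(12)=377, a(13)=610, a(14)=987, a(15)=1597, a(16)=2584, a(17)=4181, a(18)=6765, a(19)=10946, a(20)=17711, a(21)=28657, a(22)=46368, a(23)=75025, a(24)=121393, a(25)=196418, a(26)=317811, a(27)=514229.

Final answer: 514229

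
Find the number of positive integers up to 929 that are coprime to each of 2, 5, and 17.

|div by 2|=464, |div by 5|=185, |div by 17|=54.
|div by 2&5|=92, |div by 2&17|=27, |div by 5&17|=10, |div by all|=5.
By inclusion-exclusion, divisible by at least one: 464+185+54-92-27-10+5 = 579.
Not divisible by any: 929 - 579.

Final answer: 350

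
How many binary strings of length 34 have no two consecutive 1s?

Classify by the final bit: ...0 gives a(n-1) strings, ...01 gives a(n-2) strings. Thus a(n) = a(n-1) + a(n-2) with a(1)=2, a(2)=3.
Building up term by term: a(1)=2, a(2)=3, a(3)=5, a(4)=8, a(5)=13, a(6)=21, a(7)=34, a(8)=55, a(9)=89, a(10)=144, a(11)=233, a(12)=377, a(13)=610, a(14)=987, a(15)=1597, a(16)=2584, a(17)=4181, a(18)=6765, a(19)=10946, a(20)=17711, a(21)=28657, a(22)=46368, a(23)=75025, a(24)=121393, a(25)=196418, a(26)=317811, a(27)=514229, a(28)=832040, a(29)=1346269, a(30)=2178309, a(31)=3524578, a(32)=5702887, a(33)=9227465, a(34)=14930352.

Final answer: 14930352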